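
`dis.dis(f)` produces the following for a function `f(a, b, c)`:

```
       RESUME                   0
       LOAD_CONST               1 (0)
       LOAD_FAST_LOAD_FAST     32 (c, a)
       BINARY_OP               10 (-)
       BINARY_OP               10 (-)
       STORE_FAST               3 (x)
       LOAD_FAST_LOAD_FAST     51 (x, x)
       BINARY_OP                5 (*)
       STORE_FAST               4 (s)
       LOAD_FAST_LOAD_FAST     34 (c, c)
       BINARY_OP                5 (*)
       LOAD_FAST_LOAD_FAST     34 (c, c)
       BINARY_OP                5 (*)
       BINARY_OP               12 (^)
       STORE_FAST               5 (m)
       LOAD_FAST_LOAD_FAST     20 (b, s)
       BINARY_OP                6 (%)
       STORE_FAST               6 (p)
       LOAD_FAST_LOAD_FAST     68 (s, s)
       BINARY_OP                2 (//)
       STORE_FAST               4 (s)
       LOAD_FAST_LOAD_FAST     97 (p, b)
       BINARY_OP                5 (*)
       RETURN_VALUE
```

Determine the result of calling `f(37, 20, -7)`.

LOAD_CONST → push 0. Stack: [0]
LOAD_FAST_LOAD_FAST c,a → push -7,37. Stack: [0, -7, 37]
BINARY_OP - → -7 - 37 = -44. Stack: [0, -44]
BINARY_OP - → 0 - -44 = 44. Stack: [44]
STORE_FAST x → x=44. Stack: []
LOAD_FAST_LOAD_FAST x,x → push 44,44. Stack: [44, 44]
BINARY_OP * → 44 * 44 = 1936. Stack: [1936]
STORE_FAST s → s=1936. Stack: []
LOAD_FAST_LOAD_FAST c,c → push -7,-7. Stack: [-7, -7]
BINARY_OP * → -7 * -7 = 49. Stack: [49]
LOAD_FAST_LOAD_FAST c,c → push -7,-7. Stack: [49, -7, -7]
BINARY_OP * → -7 * -7 = 49. Stack: [49, 49]
BINARY_OP ^ → 49 ^ 49 = 0. Stack: [0]
STORE_FAST m → m=0. Stack: []
LOAD_FAST_LOAD_FAST b,s → push 20,1936. Stack: [20, 1936]
BINARY_OP % → 20 % 1936 = 20. Stack: [20]
STORE_FAST p → p=20. Stack: []
LOAD_FAST_LOAD_FAST s,s → push 1936,1936. Stack: [1936, 1936]
BINARY_OP // → 1936 // 1936 = 1. Stack: [1]
STORE_FAST s → s=1. Stack: []
LOAD_FAST_LOAD_FAST p,b → push 20,20. Stack: [20, 20]
BINARY_OP * → 20 * 20 = 400. Stack: [400]
RETURN_VALUE → return 400.

400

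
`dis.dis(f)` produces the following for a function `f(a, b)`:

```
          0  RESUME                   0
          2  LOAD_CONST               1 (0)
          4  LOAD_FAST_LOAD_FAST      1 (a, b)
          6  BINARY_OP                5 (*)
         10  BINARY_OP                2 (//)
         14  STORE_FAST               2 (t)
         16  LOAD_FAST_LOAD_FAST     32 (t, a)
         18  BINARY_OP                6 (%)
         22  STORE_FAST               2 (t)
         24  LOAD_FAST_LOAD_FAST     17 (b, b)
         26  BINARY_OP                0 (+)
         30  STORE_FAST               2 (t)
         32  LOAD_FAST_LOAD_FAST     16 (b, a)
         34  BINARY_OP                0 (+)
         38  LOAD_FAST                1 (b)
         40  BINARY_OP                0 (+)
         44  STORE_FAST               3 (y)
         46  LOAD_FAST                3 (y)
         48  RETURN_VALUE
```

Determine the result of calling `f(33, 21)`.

75

LOAD_CONST → push 0. Stack: [0]
LOAD_FAST_LOAD_FAST a,b → push 33,21. Stack: [0, 33, 21]
BINARY_OP * → 33 * 21 = 693. Stack: [0, 693]
BINARY_OP // → 0 // 693 = 0. Stack: [0]
STORE_FAST t → t=0. Stack: []
LOAD_FAST_LOAD_FAST t,a → push 0,33. Stack: [0, 33]
BINARY_OP % → 0 % 33 = 0. Stack: [0]
STORE_FAST t → t=0. Stack: []
LOAD_FAST_LOAD_FAST b,b → push 21,21. Stack: [21, 21]
BINARY_OP + → 21 + 21 = 42. Stack: [42]
STORE_FAST t → t=42. Stack: []
LOAD_FAST_LOAD_FAST b,a → push 21,33. Stack: [21, 33]
BINARY_OP + → 21 + 33 = 54. Stack: [54]
LOAD_FAST b → push 21. Stack: [54, 21]
BINARY_OP + → 54 + 21 = 75. Stack: [75]
STORE_FAST y → y=75. Stack: []
LOAD_FAST y → push 75. Stack: [75]
RETURN_VALUE → return 75.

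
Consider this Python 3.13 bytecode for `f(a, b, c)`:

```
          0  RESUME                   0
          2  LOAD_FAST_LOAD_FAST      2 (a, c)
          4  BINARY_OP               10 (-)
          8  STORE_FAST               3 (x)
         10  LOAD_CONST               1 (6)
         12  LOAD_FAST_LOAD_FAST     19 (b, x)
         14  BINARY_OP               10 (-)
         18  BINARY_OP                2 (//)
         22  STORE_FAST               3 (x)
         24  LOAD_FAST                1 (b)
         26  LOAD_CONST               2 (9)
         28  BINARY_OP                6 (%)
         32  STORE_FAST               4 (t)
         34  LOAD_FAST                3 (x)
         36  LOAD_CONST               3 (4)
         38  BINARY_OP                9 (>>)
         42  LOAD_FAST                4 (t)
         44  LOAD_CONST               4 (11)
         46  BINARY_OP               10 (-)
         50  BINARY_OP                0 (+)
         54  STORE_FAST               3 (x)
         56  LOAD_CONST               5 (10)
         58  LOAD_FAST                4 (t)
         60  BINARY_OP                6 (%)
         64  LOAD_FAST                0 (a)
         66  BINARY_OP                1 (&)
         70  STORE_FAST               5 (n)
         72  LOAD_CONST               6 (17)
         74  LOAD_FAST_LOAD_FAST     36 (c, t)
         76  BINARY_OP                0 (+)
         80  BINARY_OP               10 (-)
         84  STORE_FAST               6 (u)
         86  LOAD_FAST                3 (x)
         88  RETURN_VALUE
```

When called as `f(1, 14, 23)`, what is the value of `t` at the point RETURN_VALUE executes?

LOAD_FAST_LOAD_FAST a,c → push 1,23. Stack: [1, 23]
BINARY_OP - → 1 - 23 = -22. Stack: [-22]
STORE_FAST x → x=-22. Stack: []
LOAD_CONST → push 6. Stack: [6]
LOAD_FAST_LOAD_FAST b,x → push 14,-22. Stack: [6, 14, -22]
BINARY_OP - → 14 - -22 = 36. Stack: [6, 36]
BINARY_OP // → 6 // 36 = 0. Stack: [0]
STORE_FAST x → x=0. Stack: []
LOAD_FAST b → push 14. Stack: [14]
LOAD_CONST → push 9. Stack: [14, 9]
BINARY_OP % → 14 % 9 = 5. Stack: [5]
STORE_FAST t → t=5. Stack: []
LOAD_FAST x → push 0. Stack: [0]
LOAD_CONST → push 4. Stack: [0, 4]
BINARY_OP >> → 0 >> 4 = 0. Stack: [0]
LOAD_FAST t → push 5. Stack: [0, 5]
LOAD_CONST → push 11. Stack: [0, 5, 11]
BINARY_OP - → 5 - 11 = -6. Stack: [0, -6]
BINARY_OP + → 0 + -6 = -6. Stack: [-6]
STORE_FAST x → x=-6. Stack: []
LOAD_CONST → push 10. Stack: [10]
LOAD_FAST t → push 5. Stack: [10, 5]
BINARY_OP % → 10 % 5 = 0. Stack: [0]
LOAD_FAST a → push 1. Stack: [0, 1]
BINARY_OP & → 0 & 1 = 0. Stack: [0]
STORE_FAST n → n=0. Stack: []
LOAD_CONST → push 17. Stack: [17]
LOAD_FAST_LOAD_FAST c,t → push 23,5. Stack: [17, 23, 5]
BINARY_OP + → 23 + 5 = 28. Stack: [17, 28]
BINARY_OP - → 17 - 28 = -11. Stack: [-11]
STORE_FAST u → u=-11. Stack: []
LOAD_FAST x → push -6. Stack: [-6]
RETURN_VALUE → return -6.

5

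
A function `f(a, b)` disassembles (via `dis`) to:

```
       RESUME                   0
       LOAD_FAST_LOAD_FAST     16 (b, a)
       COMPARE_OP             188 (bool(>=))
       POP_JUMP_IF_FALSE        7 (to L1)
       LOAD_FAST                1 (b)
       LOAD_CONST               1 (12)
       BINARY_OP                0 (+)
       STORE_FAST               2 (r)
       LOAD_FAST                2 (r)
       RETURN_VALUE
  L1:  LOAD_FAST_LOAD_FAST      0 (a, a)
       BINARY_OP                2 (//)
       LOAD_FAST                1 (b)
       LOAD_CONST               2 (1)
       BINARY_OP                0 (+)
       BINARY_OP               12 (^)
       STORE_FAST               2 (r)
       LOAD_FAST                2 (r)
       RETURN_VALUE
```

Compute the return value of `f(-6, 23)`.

35

LOAD_FAST_LOAD_FAST b,a → push 23,-6. Stack: [23, -6]
COMPARE_OP bool(>=) → 23 vs -6 = True. Stack: [True]
POP_JUMP_IF_FALSE → pop True; no jump. Stack: []
LOAD_FAST b → push 23. Stack: [23]
LOAD_CONST → push 12. Stack: [23, 12]
BINARY_OP + → 23 + 12 = 35. Stack: [35]
STORE_FAST r → r=35. Stack: []
LOAD_FAST r → push 35. Stack: [35]
RETURN_VALUE → return 35.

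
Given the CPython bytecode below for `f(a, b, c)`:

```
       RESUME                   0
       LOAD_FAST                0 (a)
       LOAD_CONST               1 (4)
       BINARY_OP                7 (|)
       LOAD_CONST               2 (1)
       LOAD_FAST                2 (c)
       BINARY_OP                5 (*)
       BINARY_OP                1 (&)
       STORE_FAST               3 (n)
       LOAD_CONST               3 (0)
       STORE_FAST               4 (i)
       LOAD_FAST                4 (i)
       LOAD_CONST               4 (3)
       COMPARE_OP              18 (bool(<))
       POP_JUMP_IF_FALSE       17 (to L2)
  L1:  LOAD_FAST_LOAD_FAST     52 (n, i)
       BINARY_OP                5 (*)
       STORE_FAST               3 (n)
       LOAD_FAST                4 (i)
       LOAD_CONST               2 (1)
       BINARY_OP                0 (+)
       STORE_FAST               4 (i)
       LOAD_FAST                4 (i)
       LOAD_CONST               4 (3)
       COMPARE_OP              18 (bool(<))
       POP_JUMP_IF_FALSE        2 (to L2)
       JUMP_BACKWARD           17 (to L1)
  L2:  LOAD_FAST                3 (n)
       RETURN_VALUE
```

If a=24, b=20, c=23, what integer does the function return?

0

LOAD_FAST a → push 24. Stack: [24]
LOAD_CONST → push 4. Stack: [24, 4]
BINARY_OP | → 24 | 4 = 28. Stack: [28]
LOAD_CONST → push 1. Stack: [28, 1]
LOAD_FAST c → push 23. Stack: [28, 1, 23]
BINARY_OP * → 1 * 23 = 23. Stack: [28, 23]
BINARY_OP & → 28 & 23 = 20. Stack: [20]
STORE_FAST n → n=20. Stack: []
LOAD_CONST → push 0. Stack: [0]
STORE_FAST i → i=0. Stack: []
LOAD_FAST i → push 0. Stack: [0]
LOAD_CONST → push 3. Stack: [0, 3]
COMPARE_OP bool(<) → 0 vs 3 = True. Stack: [True]
POP_JUMP_IF_FALSE → pop True; no jump. Stack: []
LOAD_FAST_LOAD_FAST n,i → push 20,0. Stack: [20, 0]
BINARY_OP * → 20 * 0 = 0. Stack: [0]
STORE_FAST n → n=0. Stack: []
LOAD_FAST i → push 0. Stack: [0]
LOAD_CONST → push 1. Stack: [0, 1]
BINARY_OP + → 0 + 1 = 1. Stack: [1]
STORE_FAST i → i=1. Stack: []
LOAD_FAST i → push 1. Stack: [1]
LOAD_CONST → push 3. Stack: [1, 3]
COMPARE_OP bool(<) → 1 vs 3 = True. Stack: [True]
POP_JUMP_IF_FALSE → pop True; no jump. Stack: []
LOAD_FAST_LOAD_FAST n,i → push 0,1. Stack: [0, 1]
BINARY_OP * → 0 * 1 = 0. Stack: [0]
STORE_FAST n → n=0. Stack: []
LOAD_FAST i → push 1. Stack: [1]
LOAD_CONST → push 1. Stack: [1, 1]
BINARY_OP + → 1 + 1 = 2. Stack: [2]
STORE_FAST i → i=2. Stack: []
LOAD_FAST i → push 2. Stack: [2]
LOAD_CONST → push 3. Stack: [2, 3]
COMPARE_OP bool(<) → 2 vs 3 = True. Stack: [True]
POP_JUMP_IF_FALSE → pop True; no jump. Stack: []
LOAD_FAST_LOAD_FAST n,i → push 0,2. Stack: [0, 2]
BINARY_OP * → 0 * 2 = 0. Stack: [0]
STORE_FAST n → n=0. Stack: []
LOAD_FAST i → push 2. Stack: [2]
LOAD_CONST → push 1. Stack: [2, 1]
BINARY_OP + → 2 + 1 = 3. Stack: [3]
STORE_FAST i → i=3. Stack: []
LOAD_FAST i → push 3. Stack: [3]
LOAD_CONST → push 3. Stack: [3, 3]
COMPARE_OP bool(<) → 3 vs 3 = False. Stack: [False]
POP_JUMP_IF_FALSE → pop False; jump. Stack: []
LOAD_FAST n → push 0. Stack: [0]
RETURN_VALUE → return 0.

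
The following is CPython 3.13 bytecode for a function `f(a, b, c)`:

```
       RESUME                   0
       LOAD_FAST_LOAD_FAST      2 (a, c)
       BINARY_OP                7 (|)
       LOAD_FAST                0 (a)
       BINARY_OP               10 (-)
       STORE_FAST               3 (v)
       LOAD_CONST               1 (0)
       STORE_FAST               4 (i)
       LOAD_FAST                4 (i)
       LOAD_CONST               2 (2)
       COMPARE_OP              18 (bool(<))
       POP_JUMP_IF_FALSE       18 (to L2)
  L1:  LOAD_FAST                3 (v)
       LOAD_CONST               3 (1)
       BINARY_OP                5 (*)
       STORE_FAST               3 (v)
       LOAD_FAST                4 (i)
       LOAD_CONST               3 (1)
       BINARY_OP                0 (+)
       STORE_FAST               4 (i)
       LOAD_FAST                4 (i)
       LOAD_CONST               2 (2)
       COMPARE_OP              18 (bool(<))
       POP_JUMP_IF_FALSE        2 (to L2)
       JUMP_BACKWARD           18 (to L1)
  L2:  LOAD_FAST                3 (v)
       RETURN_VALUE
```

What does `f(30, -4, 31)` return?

1

LOAD_FAST_LOAD_FAST a,c → push 30,31. Stack: [30, 31]
BINARY_OP | → 30 | 31 = 31. Stack: [31]
LOAD_FAST a → push 30. Stack: [31, 30]
BINARY_OP - → 31 - 30 = 1. Stack: [1]
STORE_FAST v → v=1. Stack: []
LOAD_CONST → push 0. Stack: [0]
STORE_FAST i → i=0. Stack: []
LOAD_FAST i → push 0. Stack: [0]
LOAD_CONST → push 2. Stack: [0, 2]
COMPARE_OP bool(<) → 0 vs 2 = True. Stack: [True]
POP_JUMP_IF_FALSE → pop True; no jump. Stack: []
LOAD_FAST v → push 1. Stack: [1]
LOAD_CONST → push 1. Stack: [1, 1]
BINARY_OP * → 1 * 1 = 1. Stack: [1]
STORE_FAST v → v=1. Stack: []
LOAD_FAST i → push 0. Stack: [0]
LOAD_CONST → push 1. Stack: [0, 1]
BINARY_OP + → 0 + 1 = 1. Stack: [1]
STORE_FAST i → i=1. Stack: []
LOAD_FAST i → push 1. Stack: [1]
LOAD_CONST → push 2. Stack: [1, 2]
COMPARE_OP bool(<) → 1 vs 2 = True. Stack: [True]
POP_JUMP_IF_FALSE → pop True; no jump. Stack: []
LOAD_FAST v → push 1. Stack: [1]
LOAD_CONST → push 1. Stack: [1, 1]
BINARY_OP * → 1 * 1 = 1. Stack: [1]
STORE_FAST v → v=1. Stack: []
LOAD_FAST i → push 1. Stack: [1]
LOAD_CONST → push 1. Stack: [1, 1]
BINARY_OP + → 1 + 1 = 2. Stack: [2]
STORE_FAST i → i=2. Stack: []
LOAD_FAST i → push 2. Stack: [2]
LOAD_CONST → push 2. Stack: [2, 2]
COMPARE_OP bool(<) → 2 vs 2 = False. Stack: [False]
POP_JUMP_IF_FALSE → pop False; jump. Stack: []
LOAD_FAST v → push 1. Stack: [1]
RETURN_VALUE → return 1.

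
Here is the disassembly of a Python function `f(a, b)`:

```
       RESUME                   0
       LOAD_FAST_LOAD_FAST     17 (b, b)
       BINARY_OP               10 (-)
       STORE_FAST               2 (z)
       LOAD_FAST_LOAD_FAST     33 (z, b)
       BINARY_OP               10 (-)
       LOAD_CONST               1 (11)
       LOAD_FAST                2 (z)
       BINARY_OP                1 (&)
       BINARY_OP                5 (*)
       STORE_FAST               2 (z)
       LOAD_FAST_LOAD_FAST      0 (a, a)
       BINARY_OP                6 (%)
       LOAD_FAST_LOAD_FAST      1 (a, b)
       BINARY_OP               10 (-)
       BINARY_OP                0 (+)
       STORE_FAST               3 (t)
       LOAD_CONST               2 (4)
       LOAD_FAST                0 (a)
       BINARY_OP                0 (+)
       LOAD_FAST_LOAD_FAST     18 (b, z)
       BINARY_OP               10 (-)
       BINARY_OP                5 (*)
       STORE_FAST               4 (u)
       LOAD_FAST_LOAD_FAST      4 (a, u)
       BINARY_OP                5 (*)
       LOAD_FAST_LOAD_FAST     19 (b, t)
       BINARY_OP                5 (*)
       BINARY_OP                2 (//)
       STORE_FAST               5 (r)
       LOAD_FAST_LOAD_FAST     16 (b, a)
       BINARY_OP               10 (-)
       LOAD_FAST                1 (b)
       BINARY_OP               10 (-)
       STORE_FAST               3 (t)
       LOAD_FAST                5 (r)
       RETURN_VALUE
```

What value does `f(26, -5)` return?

25

LOAD_FAST_LOAD_FAST b,b → push -5,-5. Stack: [-5, -5]
BINARY_OP - → -5 - -5 = 0. Stack: [0]
STORE_FAST z → z=0. Stack: []
LOAD_FAST_LOAD_FAST z,b → push 0,-5. Stack: [0, -5]
BINARY_OP - → 0 - -5 = 5. Stack: [5]
LOAD_CONST → push 11. Stack: [5, 11]
LOAD_FAST z → push 0. Stack: [5, 11, 0]
BINARY_OP & → 11 & 0 = 0. Stack: [5, 0]
BINARY_OP * → 5 * 0 = 0. Stack: [0]
STORE_FAST z → z=0. Stack: []
LOAD_FAST_LOAD_FAST a,a → push 26,26. Stack: [26, 26]
BINARY_OP % → 26 % 26 = 0. Stack: [0]
LOAD_FAST_LOAD_FAST a,b → push 26,-5. Stack: [0, 26, -5]
BINARY_OP - → 26 - -5 = 31. Stack: [0, 31]
BINARY_OP + → 0 + 31 = 31. Stack: [31]
STORE_FAST t → t=31. Stack: []
LOAD_CONST → push 4. Stack: [4]
LOAD_FAST a → push 26. Stack: [4, 26]
BINARY_OP + → 4 + 26 = 30. Stack: [30]
LOAD_FAST_LOAD_FAST b,z → push -5,0. Stack: [30, -5, 0]
BINARY_OP - → -5 - 0 = -5. Stack: [30, -5]
BINARY_OP * → 30 * -5 = -150. Stack: [-150]
STORE_FAST u → u=-150. Stack: []
LOAD_FAST_LOAD_FAST a,u → push 26,-150. Stack: [26, -150]
BINARY_OP * → 26 * -150 = -3900. Stack: [-3900]
LOAD_FAST_LOAD_FAST b,t → push -5,31. Stack: [-3900, -5, 31]
BINARY_OP * → -5 * 31 = -155. Stack: [-3900, -155]
BINARY_OP // → -3900 // -155 = 25. Stack: [25]
STORE_FAST r → r=25. Stack: []
LOAD_FAST_LOAD_FAST b,a → push -5,26. Stack: [-5, 26]
BINARY_OP - → -5 - 26 = -31. Stack: [-31]
LOAD_FAST b → push -5. Stack: [-31, -5]
BINARY_OP - → -31 - -5 = -26. Stack: [-26]
STORE_FAST t → t=-26. Stack: []
LOAD_FAST r → push 25. Stack: [25]
RETURN_VALUE → return 25.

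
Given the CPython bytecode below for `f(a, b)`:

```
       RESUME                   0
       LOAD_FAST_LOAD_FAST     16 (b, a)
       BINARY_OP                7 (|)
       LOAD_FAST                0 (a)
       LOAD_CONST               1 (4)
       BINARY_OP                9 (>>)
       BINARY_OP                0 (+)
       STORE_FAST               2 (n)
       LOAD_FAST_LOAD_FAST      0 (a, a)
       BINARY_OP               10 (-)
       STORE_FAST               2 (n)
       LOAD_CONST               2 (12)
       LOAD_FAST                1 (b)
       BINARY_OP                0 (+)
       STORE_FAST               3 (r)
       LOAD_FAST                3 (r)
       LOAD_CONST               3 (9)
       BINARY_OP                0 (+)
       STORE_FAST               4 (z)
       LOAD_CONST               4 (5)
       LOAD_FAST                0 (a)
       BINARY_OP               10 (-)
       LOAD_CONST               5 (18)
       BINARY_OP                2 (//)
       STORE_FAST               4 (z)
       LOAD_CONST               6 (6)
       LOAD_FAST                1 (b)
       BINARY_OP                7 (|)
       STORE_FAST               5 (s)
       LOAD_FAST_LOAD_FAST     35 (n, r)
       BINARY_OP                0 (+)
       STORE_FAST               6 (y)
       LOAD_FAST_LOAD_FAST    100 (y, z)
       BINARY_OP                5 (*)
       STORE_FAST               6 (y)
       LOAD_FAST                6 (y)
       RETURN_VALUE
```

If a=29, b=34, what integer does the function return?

LOAD_FAST_LOAD_FAST b,a → push 34,29. Stack: [34, 29]
BINARY_OP | → 34 | 29 = 63. Stack: [63]
LOAD_FAST a → push 29. Stack: [63, 29]
LOAD_CONST → push 4. Stack: [63, 29, 4]
BINARY_OP >> → 29 >> 4 = 1. Stack: [63, 1]
BINARY_OP + → 63 + 1 = 64. Stack: [64]
STORE_FAST n → n=64. Stack: []
LOAD_FAST_LOAD_FAST a,a → push 29,29. Stack: [29, 29]
BINARY_OP - → 29 - 29 = 0. Stack: [0]
STORE_FAST n → n=0. Stack: []
LOAD_CONST → push 12. Stack: [12]
LOAD_FAST b → push 34. Stack: [12, 34]
BINARY_OP + → 12 + 34 = 46. Stack: [46]
STORE_FAST r → r=46. Stack: []
LOAD_FAST r → push 46. Stack: [46]
LOAD_CONST → push 9. Stack: [46, 9]
BINARY_OP + → 46 + 9 = 55. Stack: [55]
STORE_FAST z → z=55. Stack: []
LOAD_CONST → push 5. Stack: [5]
LOAD_FAST a → push 29. Stack: [5, 29]
BINARY_OP - → 5 - 29 = -24. Stack: [-24]
LOAD_CONST → push 18. Stack: [-24, 18]
BINARY_OP // → -24 // 18 = -2. Stack: [-2]
STORE_FAST z → z=-2. Stack: []
LOAD_CONST → push 6. Stack: [6]
LOAD_FAST b → push 34. Stack: [6, 34]
BINARY_OP | → 6 | 34 = 38. Stack: [38]
STORE_FAST s → s=38. Stack: []
LOAD_FAST_LOAD_FAST n,r → push 0,46. Stack: [0, 46]
BINARY_OP + → 0 + 46 = 46. Stack: [46]
STORE_FAST y → y=46. Stack: []
LOAD_FAST_LOAD_FAST y,z → push 46,-2. Stack: [46, -2]
BINARY_OP * → 46 * -2 = -92. Stack: [-92]
STORE_FAST y → y=-92. Stack: []
LOAD_FAST y → push -92. Stack: [-92]
RETURN_VALUE → return -92.

-92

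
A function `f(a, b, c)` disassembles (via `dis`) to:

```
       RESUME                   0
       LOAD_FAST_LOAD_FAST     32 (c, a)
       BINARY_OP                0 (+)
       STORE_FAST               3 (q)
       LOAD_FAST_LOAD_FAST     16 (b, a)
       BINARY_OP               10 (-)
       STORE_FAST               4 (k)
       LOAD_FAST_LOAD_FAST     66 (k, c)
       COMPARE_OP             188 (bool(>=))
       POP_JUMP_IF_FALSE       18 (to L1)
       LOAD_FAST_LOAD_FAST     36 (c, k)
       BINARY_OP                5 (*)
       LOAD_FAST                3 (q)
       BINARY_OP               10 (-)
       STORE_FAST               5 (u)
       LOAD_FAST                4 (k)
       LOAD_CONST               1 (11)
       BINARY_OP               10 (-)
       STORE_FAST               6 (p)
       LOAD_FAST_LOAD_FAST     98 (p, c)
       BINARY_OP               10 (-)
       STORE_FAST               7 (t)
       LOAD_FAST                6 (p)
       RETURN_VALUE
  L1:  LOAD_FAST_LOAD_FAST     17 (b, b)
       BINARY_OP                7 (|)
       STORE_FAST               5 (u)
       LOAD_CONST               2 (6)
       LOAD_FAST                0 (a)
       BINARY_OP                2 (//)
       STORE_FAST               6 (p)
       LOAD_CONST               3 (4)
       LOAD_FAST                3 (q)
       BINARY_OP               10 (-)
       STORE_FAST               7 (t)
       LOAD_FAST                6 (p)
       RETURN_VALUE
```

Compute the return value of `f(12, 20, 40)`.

0

LOAD_FAST_LOAD_FAST c,a → push 40,12. Stack: [40, 12]
BINARY_OP + → 40 + 12 = 52. Stack: [52]
STORE_FAST q → q=52. Stack: []
LOAD_FAST_LOAD_FAST b,a → push 20,12. Stack: [20, 12]
BINARY_OP - → 20 - 12 = 8. Stack: [8]
STORE_FAST k → k=8. Stack: []
LOAD_FAST_LOAD_FAST k,c → push 8,40. Stack: [8, 40]
COMPARE_OP bool(>=) → 8 vs 40 = False. Stack: [False]
POP_JUMP_IF_FALSE → pop False; jump. Stack: []
LOAD_FAST_LOAD_FAST b,b → push 20,20. Stack: [20, 20]
BINARY_OP | → 20 | 20 = 20. Stack: [20]
STORE_FAST u → u=20. Stack: []
LOAD_CONST → push 6. Stack: [6]
LOAD_FAST a → push 12. Stack: [6, 12]
BINARY_OP // → 6 // 12 = 0. Stack: [0]
STORE_FAST p → p=0. Stack: []
LOAD_CONST → push 4. Stack: [4]
LOAD_FAST q → push 52. Stack: [4, 52]
BINARY_OP - → 4 - 52 = -48. Stack: [-48]
STORE_FAST t → t=-48. Stack: []
LOAD_FAST p → push 0. Stack: [0]
RETURN_VALUE → return 0.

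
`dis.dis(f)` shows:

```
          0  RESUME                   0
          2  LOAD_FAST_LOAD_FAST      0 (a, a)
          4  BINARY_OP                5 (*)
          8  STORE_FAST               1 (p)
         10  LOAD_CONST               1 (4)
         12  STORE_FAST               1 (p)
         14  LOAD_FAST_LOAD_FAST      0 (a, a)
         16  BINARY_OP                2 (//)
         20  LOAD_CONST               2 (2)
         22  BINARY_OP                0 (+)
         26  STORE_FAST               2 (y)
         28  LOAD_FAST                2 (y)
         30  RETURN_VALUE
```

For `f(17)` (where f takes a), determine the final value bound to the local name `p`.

4

LOAD_FAST_LOAD_FAST a,a → push 17,17. Stack: [17, 17]
BINARY_OP * → 17 * 17 = 289. Stack: [289]
STORE_FAST p → p=289. Stack: []
LOAD_CONST → push 4. Stack: [4]
STORE_FAST p → p=4. Stack: []
LOAD_FAST_LOAD_FAST a,a → push 17,17. Stack: [17, 17]
BINARY_OP // → 17 // 17 = 1. Stack: [1]
LOAD_CONST → push 2. Stack: [1, 2]
BINARY_OP + → 1 + 2 = 3. Stack: [3]
STORE_FAST y → y=3. Stack: []
LOAD_FAST y → push 3. Stack: [3]
RETURN_VALUE → return 3.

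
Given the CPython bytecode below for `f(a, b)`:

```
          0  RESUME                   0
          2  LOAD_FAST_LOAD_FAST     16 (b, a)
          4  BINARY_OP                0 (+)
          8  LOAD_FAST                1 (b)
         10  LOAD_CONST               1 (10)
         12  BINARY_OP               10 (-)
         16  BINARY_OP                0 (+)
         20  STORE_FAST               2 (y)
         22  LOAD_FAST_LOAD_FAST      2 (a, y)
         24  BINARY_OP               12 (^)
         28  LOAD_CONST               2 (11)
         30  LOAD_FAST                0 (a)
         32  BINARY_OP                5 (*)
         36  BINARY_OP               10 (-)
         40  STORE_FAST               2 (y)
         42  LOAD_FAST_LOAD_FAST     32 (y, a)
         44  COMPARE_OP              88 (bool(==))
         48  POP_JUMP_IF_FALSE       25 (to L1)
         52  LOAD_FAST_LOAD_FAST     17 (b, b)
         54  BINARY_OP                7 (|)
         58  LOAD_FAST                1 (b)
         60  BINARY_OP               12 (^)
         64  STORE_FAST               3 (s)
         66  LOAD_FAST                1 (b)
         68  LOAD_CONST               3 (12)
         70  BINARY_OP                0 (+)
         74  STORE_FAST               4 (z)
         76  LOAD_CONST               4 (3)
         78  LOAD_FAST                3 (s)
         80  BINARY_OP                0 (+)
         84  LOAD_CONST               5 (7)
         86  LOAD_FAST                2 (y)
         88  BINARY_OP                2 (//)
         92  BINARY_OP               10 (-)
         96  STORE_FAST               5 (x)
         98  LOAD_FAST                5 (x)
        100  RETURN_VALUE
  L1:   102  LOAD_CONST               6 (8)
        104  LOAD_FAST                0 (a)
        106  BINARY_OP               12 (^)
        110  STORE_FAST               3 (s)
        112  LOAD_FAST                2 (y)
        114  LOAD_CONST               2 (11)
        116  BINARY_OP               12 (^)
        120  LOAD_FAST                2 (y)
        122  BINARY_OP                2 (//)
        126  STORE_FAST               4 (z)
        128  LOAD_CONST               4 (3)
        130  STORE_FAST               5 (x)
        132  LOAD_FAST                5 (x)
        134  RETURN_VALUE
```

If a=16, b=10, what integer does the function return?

LOAD_FAST_LOAD_FAST b,a → push 10,16. Stack: [10, 16]
BINARY_OP + → 10 + 16 = 26. Stack: [26]
LOAD_FAST b → push 10. Stack: [26, 10]
LOAD_CONST → push 10. Stack: [26, 10, 10]
BINARY_OP - → 10 - 10 = 0. Stack: [26, 0]
BINARY_OP + → 26 + 0 = 26. Stack: [26]
STORE_FAST y → y=26. Stack: []
LOAD_FAST_LOAD_FAST a,y → push 16,26. Stack: [16, 26]
BINARY_OP ^ → 16 ^ 26 = 10. Stack: [10]
LOAD_CONST → push 11. Stack: [10, 11]
LOAD_FAST a → push 16. Stack: [10, 11, 16]
BINARY_OP * → 11 * 16 = 176. Stack: [10, 176]
BINARY_OP - → 10 - 176 = -166. Stack: [-166]
STORE_FAST y → y=-166. Stack: []
LOAD_FAST_LOAD_FAST y,a → push -166,16. Stack: [-166, 16]
COMPARE_OP bool(==) → -166 vs 16 = False. Stack: [False]
POP_JUMP_IF_FALSE → pop False; jump. Stack: []
LOAD_CONST → push 8. Stack: [8]
LOAD_FAST a → push 16. Stack: [8, 16]
BINARY_OP ^ → 8 ^ 16 = 24. Stack: [24]
STORE_FAST s → s=24. Stack: []
LOAD_FAST y → push -166. Stack: [-166]
LOAD_CONST → push 11. Stack: [-166, 11]
BINARY_OP ^ → -166 ^ 11 = -175. Stack: [-175]
LOAD_FAST y → push -166. Stack: [-175, -166]
BINARY_OP // → -175 // -166 = 1. Stack: [1]
STORE_FAST z → z=1. Stack: []
LOAD_CONST → push 3. Stack: [3]
STORE_FAST x → x=3. Stack: []
LOAD_FAST x → push 3. Stack: [3]
RETURN_VALUE → return 3.

3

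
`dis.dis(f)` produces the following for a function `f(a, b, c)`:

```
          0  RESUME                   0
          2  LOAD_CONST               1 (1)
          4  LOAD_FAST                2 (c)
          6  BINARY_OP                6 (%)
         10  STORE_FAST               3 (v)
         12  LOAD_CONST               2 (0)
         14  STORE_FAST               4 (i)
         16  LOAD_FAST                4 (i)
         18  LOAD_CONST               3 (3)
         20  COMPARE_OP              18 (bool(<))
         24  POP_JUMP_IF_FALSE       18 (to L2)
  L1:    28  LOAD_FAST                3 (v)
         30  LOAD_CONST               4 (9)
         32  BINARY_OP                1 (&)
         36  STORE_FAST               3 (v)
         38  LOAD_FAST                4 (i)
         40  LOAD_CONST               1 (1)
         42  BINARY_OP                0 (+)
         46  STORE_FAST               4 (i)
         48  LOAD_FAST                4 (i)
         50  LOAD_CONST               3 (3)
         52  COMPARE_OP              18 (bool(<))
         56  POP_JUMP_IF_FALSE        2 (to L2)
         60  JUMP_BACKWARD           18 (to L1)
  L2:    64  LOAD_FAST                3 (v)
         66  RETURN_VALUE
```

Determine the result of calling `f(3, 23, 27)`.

1

LOAD_CONST → push 1. Stack: [1]
LOAD_FAST c → push 27. Stack: [1, 27]
BINARY_OP % → 1 % 27 = 1. Stack: [1]
STORE_FAST v → v=1. Stack: []
LOAD_CONST → push 0. Stack: [0]
STORE_FAST i → i=0. Stack: []
LOAD_FAST i → push 0. Stack: [0]
LOAD_CONST → push 3. Stack: [0, 3]
COMPARE_OP bool(<) → 0 vs 3 = True. Stack: [True]
POP_JUMP_IF_FALSE → pop True; no jump. Stack: []
LOAD_FAST v → push 1. Stack: [1]
LOAD_CONST → push 9. Stack: [1, 9]
BINARY_OP & → 1 & 9 = 1. Stack: [1]
STORE_FAST v → v=1. Stack: []
LOAD_FAST i → push 0. Stack: [0]
LOAD_CONST → push 1. Stack: [0, 1]
BINARY_OP + → 0 + 1 = 1. Stack: [1]
STORE_FAST i → i=1. Stack: []
LOAD_FAST i → push 1. Stack: [1]
LOAD_CONST → push 3. Stack: [1, 3]
COMPARE_OP bool(<) → 1 vs 3 = True. Stack: [True]
POP_JUMP_IF_FALSE → pop True; no jump. Stack: []
LOAD_FAST v → push 1. Stack: [1]
LOAD_CONST → push 9. Stack: [1, 9]
BINARY_OP & → 1 & 9 = 1. Stack: [1]
STORE_FAST v → v=1. Stack: []
LOAD_FAST i → push 1. Stack: [1]
LOAD_CONST → push 1. Stack: [1, 1]
BINARY_OP + → 1 + 1 = 2. Stack: [2]
STORE_FAST i → i=2. Stack: []
LOAD_FAST i → push 2. Stack: [2]
LOAD_CONST → push 3. Stack: [2, 3]
COMPARE_OP bool(<) → 2 vs 3 = True. Stack: [True]
POP_JUMP_IF_FALSE → pop True; no jump. Stack: []
LOAD_FAST v → push 1. Stack: [1]
LOAD_CONST → push 9. Stack: [1, 9]
BINARY_OP & → 1 & 9 = 1. Stack: [1]
STORE_FAST v → v=1. Stack: []
LOAD_FAST i → push 2. Stack: [2]
LOAD_CONST → push 1. Stack: [2, 1]
BINARY_OP + → 2 + 1 = 3. Stack: [3]
STORE_FAST i → i=3. Stack: []
LOAD_FAST i → push 3. Stack: [3]
LOAD_CONST → push 3. Stack: [3, 3]
COMPARE_OP bool(<) → 3 vs 3 = False. Stack: [False]
POP_JUMP_IF_FALSE → pop False; jump. Stack: []
LOAD_FAST v → push 1. Stack: [1]
RETURN_VALUE → return 1.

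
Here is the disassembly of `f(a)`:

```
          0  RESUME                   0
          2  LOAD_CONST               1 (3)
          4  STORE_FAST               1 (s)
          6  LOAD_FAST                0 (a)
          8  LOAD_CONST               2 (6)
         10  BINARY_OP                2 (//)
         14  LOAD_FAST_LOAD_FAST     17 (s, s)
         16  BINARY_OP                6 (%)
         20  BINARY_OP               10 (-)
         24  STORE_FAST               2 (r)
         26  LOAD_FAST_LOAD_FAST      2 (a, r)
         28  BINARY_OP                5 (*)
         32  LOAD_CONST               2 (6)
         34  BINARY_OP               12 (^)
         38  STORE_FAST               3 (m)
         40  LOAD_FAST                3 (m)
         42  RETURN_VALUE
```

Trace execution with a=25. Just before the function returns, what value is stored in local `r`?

LOAD_CONST → push 3. Stack: [3]
STORE_FAST s → s=3. Stack: []
LOAD_FAST a → push 25. Stack: [25]
LOAD_CONST → push 6. Stack: [25, 6]
BINARY_OP // → 25 // 6 = 4. Stack: [4]
LOAD_FAST_LOAD_FAST s,s → push 3,3. Stack: [4, 3, 3]
BINARY_OP % → 3 % 3 = 0. Stack: [4, 0]
BINARY_OP - → 4 - 0 = 4. Stack: [4]
STORE_FAST r → r=4. Stack: []
LOAD_FAST_LOAD_FAST a,r → push 25,4. Stack: [25, 4]
BINARY_OP * → 25 * 4 = 100. Stack: [100]
LOAD_CONST → push 6. Stack: [100, 6]
BINARY_OP ^ → 100 ^ 6 = 98. Stack: [98]
STORE_FAST m → m=98. Stack: []
LOAD_FAST m → push 98. Stack: [98]
RETURN_VALUE → return 98.

4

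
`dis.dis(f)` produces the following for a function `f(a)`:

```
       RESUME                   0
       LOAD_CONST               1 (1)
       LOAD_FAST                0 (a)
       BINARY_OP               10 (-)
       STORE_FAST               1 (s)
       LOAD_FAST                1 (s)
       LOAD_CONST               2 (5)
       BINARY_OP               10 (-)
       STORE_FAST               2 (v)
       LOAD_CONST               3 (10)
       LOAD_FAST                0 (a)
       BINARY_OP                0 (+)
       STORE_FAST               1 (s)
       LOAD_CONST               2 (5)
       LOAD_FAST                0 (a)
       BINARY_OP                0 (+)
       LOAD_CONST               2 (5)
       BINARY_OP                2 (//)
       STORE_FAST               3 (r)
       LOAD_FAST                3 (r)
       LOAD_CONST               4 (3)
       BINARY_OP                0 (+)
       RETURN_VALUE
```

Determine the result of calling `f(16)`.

7

LOAD_CONST → push 1. Stack: [1]
LOAD_FAST a → push 16. Stack: [1, 16]
BINARY_OP - → 1 - 16 = -15. Stack: [-15]
STORE_FAST s → s=-15. Stack: []
LOAD_FAST s → push -15. Stack: [-15]
LOAD_CONST → push 5. Stack: [-15, 5]
BINARY_OP - → -15 - 5 = -20. Stack: [-20]
STORE_FAST v → v=-20. Stack: []
LOAD_CONST → push 10. Stack: [10]
LOAD_FAST a → push 16. Stack: [10, 16]
BINARY_OP + → 10 + 16 = 26. Stack: [26]
STORE_FAST s → s=26. Stack: []
LOAD_CONST → push 5. Stack: [5]
LOAD_FAST a → push 16. Stack: [5, 16]
BINARY_OP + → 5 + 16 = 21. Stack: [21]
LOAD_CONST → push 5. Stack: [21, 5]
BINARY_OP // → 21 // 5 = 4. Stack: [4]
STORE_FAST r → r=4. Stack: []
LOAD_FAST r → push 4. Stack: [4]
LOAD_CONST → push 3. Stack: [4, 3]
BINARY_OP + → 4 + 3 = 7. Stack: [7]
RETURN_VALUE → return 7.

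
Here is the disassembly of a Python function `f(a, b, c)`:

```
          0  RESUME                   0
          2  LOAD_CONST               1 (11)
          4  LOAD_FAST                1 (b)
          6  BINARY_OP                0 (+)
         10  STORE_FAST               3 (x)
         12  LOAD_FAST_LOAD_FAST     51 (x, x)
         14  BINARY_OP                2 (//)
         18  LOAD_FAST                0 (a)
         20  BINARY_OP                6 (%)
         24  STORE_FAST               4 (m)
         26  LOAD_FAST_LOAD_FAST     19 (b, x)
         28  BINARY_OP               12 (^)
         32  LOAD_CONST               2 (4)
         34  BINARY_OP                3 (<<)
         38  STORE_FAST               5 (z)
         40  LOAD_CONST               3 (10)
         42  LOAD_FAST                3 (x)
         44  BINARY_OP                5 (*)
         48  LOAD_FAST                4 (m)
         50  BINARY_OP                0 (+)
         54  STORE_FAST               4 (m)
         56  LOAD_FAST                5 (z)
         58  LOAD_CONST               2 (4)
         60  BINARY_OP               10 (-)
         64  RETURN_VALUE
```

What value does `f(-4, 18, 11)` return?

236

LOAD_CONST → push 11. Stack: [11]
LOAD_FAST b → push 18. Stack: [11, 18]
BINARY_OP + → 11 + 18 = 29. Stack: [29]
STORE_FAST x → x=29. Stack: []
LOAD_FAST_LOAD_FAST x,x → push 29,29. Stack: [29, 29]
BINARY_OP // → 29 // 29 = 1. Stack: [1]
LOAD_FAST a → push -4. Stack: [1, -4]
BINARY_OP % → 1 % -4 = -3. Stack: [-3]
STORE_FAST m → m=-3. Stack: []
LOAD_FAST_LOAD_FAST b,x → push 18,29. Stack: [18, 29]
BINARY_OP ^ → 18 ^ 29 = 15. Stack: [15]
LOAD_CONST → push 4. Stack: [15, 4]
BINARY_OP << → 15 << 4 = 240. Stack: [240]
STORE_FAST z → z=240. Stack: []
LOAD_CONST → push 10. Stack: [10]
LOAD_FAST x → push 29. Stack: [10, 29]
BINARY_OP * → 10 * 29 = 290. Stack: [290]
LOAD_FAST m → push -3. Stack: [290, -3]
BINARY_OP + → 290 + -3 = 287. Stack: [287]
STORE_FAST m → m=287. Stack: []
LOAD_FAST z → push 240. Stack: [240]
LOAD_CONST → push 4. Stack: [240, 4]
BINARY_OP - → 240 - 4 = 236. Stack: [236]
RETURN_VALUE → return 236.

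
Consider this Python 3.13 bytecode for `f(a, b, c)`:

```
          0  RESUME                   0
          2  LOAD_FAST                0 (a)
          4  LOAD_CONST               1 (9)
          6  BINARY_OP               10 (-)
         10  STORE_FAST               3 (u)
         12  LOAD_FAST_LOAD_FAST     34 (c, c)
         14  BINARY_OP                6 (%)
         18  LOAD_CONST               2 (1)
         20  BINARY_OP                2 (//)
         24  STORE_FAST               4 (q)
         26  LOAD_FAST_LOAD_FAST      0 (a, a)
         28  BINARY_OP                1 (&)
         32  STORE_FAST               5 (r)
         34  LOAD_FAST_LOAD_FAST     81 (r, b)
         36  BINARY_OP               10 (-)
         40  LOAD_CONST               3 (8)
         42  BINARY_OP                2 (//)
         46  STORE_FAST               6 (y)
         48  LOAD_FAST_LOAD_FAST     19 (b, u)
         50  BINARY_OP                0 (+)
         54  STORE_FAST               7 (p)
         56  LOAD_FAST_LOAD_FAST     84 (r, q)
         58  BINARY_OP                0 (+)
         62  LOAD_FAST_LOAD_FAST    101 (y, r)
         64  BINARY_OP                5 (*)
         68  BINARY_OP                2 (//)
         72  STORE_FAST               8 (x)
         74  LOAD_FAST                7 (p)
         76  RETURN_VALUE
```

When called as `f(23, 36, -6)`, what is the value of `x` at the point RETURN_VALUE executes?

LOAD_FAST a → push 23. Stack: [23]
LOAD_CONST → push 9. Stack: [23, 9]
BINARY_OP - → 23 - 9 = 14. Stack: [14]
STORE_FAST u → u=14. Stack: []
LOAD_FAST_LOAD_FAST c,c → push -6,-6. Stack: [-6, -6]
BINARY_OP % → -6 % -6 = 0. Stack: [0]
LOAD_CONST → push 1. Stack: [0, 1]
BINARY_OP // → 0 // 1 = 0. Stack: [0]
STORE_FAST q → q=0. Stack: []
LOAD_FAST_LOAD_FAST a,a → push 23,23. Stack: [23, 23]
BINARY_OP & → 23 & 23 = 23. Stack: [23]
STORE_FAST r → r=23. Stack: []
LOAD_FAST_LOAD_FAST r,b → push 23,36. Stack: [23, 36]
BINARY_OP - → 23 - 36 = -13. Stack: [-13]
LOAD_CONST → push 8. Stack: [-13, 8]
BINARY_OP // → -13 // 8 = -2. Stack: [-2]
STORE_FAST y → y=-2. Stack: []
LOAD_FAST_LOAD_FAST b,u → push 36,14. Stack: [36, 14]
BINARY_OP + → 36 + 14 = 50. Stack: [50]
STORE_FAST p → p=50. Stack: []
LOAD_FAST_LOAD_FAST r,q → push 23,0. Stack: [23, 0]
BINARY_OP + → 23 + 0 = 23. Stack: [23]
LOAD_FAST_LOAD_FAST y,r → push -2,23. Stack: [23, -2, 23]
BINARY_OP * → -2 * 23 = -46. Stack: [23, -46]
BINARY_OP // → 23 // -46 = -1. Stack: [-1]
STORE_FAST x → x=-1. Stack: []
LOAD_FAST p → push 50. Stack: [50]
RETURN_VALUE → return 50.

-1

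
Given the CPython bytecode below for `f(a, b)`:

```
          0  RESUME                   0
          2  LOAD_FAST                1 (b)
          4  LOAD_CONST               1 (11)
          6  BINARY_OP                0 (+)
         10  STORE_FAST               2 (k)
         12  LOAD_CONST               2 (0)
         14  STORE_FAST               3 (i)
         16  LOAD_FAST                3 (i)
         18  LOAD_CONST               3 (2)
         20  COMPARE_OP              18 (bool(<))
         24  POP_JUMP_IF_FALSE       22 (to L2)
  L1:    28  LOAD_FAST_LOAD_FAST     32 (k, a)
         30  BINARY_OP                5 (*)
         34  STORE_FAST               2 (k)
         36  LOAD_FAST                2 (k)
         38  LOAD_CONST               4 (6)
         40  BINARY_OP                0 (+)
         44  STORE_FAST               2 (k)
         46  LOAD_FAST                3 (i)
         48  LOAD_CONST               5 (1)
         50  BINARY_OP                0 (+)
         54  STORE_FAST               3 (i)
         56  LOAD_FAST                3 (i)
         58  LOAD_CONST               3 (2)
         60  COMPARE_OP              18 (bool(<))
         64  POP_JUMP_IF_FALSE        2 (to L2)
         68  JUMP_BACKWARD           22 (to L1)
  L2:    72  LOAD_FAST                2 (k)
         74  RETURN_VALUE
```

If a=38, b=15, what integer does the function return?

LOAD_FAST b → push 15. Stack: [15]
LOAD_CONST → push 11. Stack: [15, 11]
BINARY_OP + → 15 + 11 = 26. Stack: [26]
STORE_FAST k → k=26. Stack: []
LOAD_CONST → push 0. Stack: [0]
STORE_FAST i → i=0. Stack: []
LOAD_FAST i → push 0. Stack: [0]
LOAD_CONST → push 2. Stack: [0, 2]
COMPARE_OP bool(<) → 0 vs 2 = True. Stack: [True]
POP_JUMP_IF_FALSE → pop True; no jump. Stack: []
LOAD_FAST_LOAD_FAST k,a → push 26,38. Stack: [26, 38]
BINARY_OP * → 26 * 38 = 988. Stack: [988]
STORE_FAST k → k=988. Stack: []
LOAD_FAST k → push 988. Stack: [988]
LOAD_CONST → push 6. Stack: [988, 6]
BINARY_OP + → 988 + 6 = 994. Stack: [994]
STORE_FAST k → k=994. Stack: []
LOAD_FAST i → push 0. Stack: [0]
LOAD_CONST → push 1. Stack: [0, 1]
BINARY_OP + → 0 + 1 = 1. Stack: [1]
STORE_FAST i → i=1. Stack: []
LOAD_FAST i → push 1. Stack: [1]
LOAD_CONST → push 2. Stack: [1, 2]
COMPARE_OP bool(<) → 1 vs 2 = True. Stack: [True]
POP_JUMP_IF_FALSE → pop True; no jump. Stack: []
LOAD_FAST_LOAD_FAST k,a → push 994,38. Stack: [994, 38]
BINARY_OP * → 994 * 38 = 37772. Stack: [37772]
STORE_FAST k → k=37772. Stack: []
LOAD_FAST k → push 37772. Stack: [37772]
LOAD_CONST → push 6. Stack: [37772, 6]
BINARY_OP + → 37772 + 6 = 37778. Stack: [37778]
STORE_FAST k → k=37778. Stack: []
LOAD_FAST i → push 1. Stack: [1]
LOAD_CONST → push 1. Stack: [1, 1]
BINARY_OP + → 1 + 1 = 2. Stack: [2]
STORE_FAST i → i=2. Stack: []
LOAD_FAST i → push 2. Stack: [2]
LOAD_CONST → push 2. Stack: [2, 2]
COMPARE_OP bool(<) → 2 vs 2 = False. Stack: [False]
POP_JUMP_IF_FALSE → pop False; jump. Stack: []
LOAD_FAST k → push 37778. Stack: [37778]
RETURN_VALUE → return 37778.

37778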